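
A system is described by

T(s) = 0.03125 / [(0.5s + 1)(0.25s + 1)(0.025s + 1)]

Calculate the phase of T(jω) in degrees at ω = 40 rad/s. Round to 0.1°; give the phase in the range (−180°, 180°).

At ω = 40 rad/s:
pole (1 + j40·0.5) = 1 + j20 → |·| ≈ 20.025, ∠ ≈ 87.14°
pole (1 + j40·0.25) = 1 + j10 → |·| ≈ 10.05, ∠ ≈ 84.29°
pole (1 + j40·0.025) = 1 + j1 → |·| ≈ 1.4142, ∠ ≈ 45.00°
∠T = (0°) − (87.14° + 84.29° + 45.00°) = -216.43° ≡ 143.57° (principal value)

143.6°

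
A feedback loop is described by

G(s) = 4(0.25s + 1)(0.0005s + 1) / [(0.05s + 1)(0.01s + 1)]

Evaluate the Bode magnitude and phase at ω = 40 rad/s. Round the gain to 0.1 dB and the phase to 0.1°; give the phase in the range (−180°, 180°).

At ω = 40 rad/s:
zero (1 + j40·0.25) = 1 + j10 → |·| ≈ 10.05, ∠ ≈ 84.29°
zero (1 + j40·0.0005) = 1 + j0.02 → |·| ≈ 1.0002, ∠ ≈ 1.15°
pole (1 + j40·0.05) = 1 + j2 → |·| ≈ 2.2361, ∠ ≈ 63.43°
pole (1 + j40·0.01) = 1 + j0.4 → |·| ≈ 1.077, ∠ ≈ 21.80°
|G| = 4 · 10.05 · 1.0002 / (2.2361 · 1.077) ≈ 16.696
Gain = 20 log₁₀(16.696) ≈ 24.45 dB
∠G = (84.29° + 1.15°) − (63.43° + 21.80°) = 0.21°

24.5 dB, 0.2°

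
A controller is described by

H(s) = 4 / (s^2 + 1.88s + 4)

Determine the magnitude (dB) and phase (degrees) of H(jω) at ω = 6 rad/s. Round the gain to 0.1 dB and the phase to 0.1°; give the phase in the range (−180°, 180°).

At s = jω = j6:
quadratic: (j6)² + 1.88·j6 + 4 = -32 + j11.28 → |·| ≈ 33.93, ∠ ≈ 160.58°
|H| = 4 / 33.93 ≈ 0.11789
Gain = 20 log₁₀(0.11789) ≈ -18.57 dB
∠H = 0.00° − 160.58° = -160.58°

-18.6 dB, -160.6°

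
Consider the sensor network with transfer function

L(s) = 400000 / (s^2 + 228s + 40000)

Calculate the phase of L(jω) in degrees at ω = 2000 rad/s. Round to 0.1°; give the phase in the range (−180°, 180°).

At s = jω = j2000:
quadratic: (j2000)² + 228·j2000 + 40000 = -3960000 + j456000 → |·| ≈ 3.9862e+06, ∠ ≈ 173.43°
∠L = 0.00° − 173.43° = -173.43°

-173.4°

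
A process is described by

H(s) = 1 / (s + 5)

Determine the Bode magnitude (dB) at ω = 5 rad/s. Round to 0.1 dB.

At s = jω = j5:
pole (s+5): 5 + j5 → |·| = √(5²+5²) = √50 ≈ 7.0711, ∠ = arctan(5/5) ≈ 45.00°
|H| = 1 / 7.0711 ≈ 0.14142
Gain = 20 log₁₀(0.14142) ≈ -16.99 dB

-17.0 dB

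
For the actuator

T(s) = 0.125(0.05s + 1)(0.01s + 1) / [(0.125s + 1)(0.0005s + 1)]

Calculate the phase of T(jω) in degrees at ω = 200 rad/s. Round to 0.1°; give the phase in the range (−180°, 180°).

54.3°

At ω = 200 rad/s:
zero (1 + j200·0.05) = 1 + j10 → |·| ≈ 10.05, ∠ ≈ 84.29°
zero (1 + j200·0.01) = 1 + j2 → |·| ≈ 2.2361, ∠ ≈ 63.43°
pole (1 + j200·0.125) = 1 + j25 → |·| ≈ 25.02, ∠ ≈ 87.71°
pole (1 + j200·0.0005) = 1 + j0.1 → |·| ≈ 1.005, ∠ ≈ 5.71°
∠T = (84.29° + 63.43°) − (87.71° + 5.71°) = 54.30°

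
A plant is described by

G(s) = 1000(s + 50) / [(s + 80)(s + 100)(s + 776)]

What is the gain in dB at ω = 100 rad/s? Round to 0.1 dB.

-42.1 dB

At s = jω = j100:
zero (s+50): 50 + j100 → |·| = √(50²+100²) = √12500 ≈ 111.8, ∠ = arctan(100/50) ≈ 63.43°
pole (s+80): 80 + j100 → |·| = √(80²+100²) = √16400 ≈ 128.06, ∠ = arctan(100/80) ≈ 51.34°
pole (s+100): 100 + j100 → |·| = √(100²+100²) = √20000 ≈ 141.42, ∠ = arctan(100/100) ≈ 45.00°
pole (s+776): 776 + j100 → |·| = √(776²+100²) = √612176 ≈ 782.42, ∠ = arctan(100/776) ≈ 7.34°
|G| = 1000 · 111.8 / 1.417e+07 ≈ 0.0078899
Gain = 20 log₁₀(0.0078899) ≈ -42.06 dB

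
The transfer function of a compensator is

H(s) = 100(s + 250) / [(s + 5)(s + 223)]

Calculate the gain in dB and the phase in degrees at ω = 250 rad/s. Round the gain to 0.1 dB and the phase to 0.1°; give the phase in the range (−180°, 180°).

-7.5 dB, -92.1°

At s = jω = j250:
zero (s+250): 250 + j250 → |·| = √(250²+250²) = √125000 ≈ 353.55, ∠ = arctan(250/250) ≈ 45.00°
pole (s+5): 5 + j250 → |·| = √(5²+250²) = √62525 ≈ 250.05, ∠ = arctan(250/5) ≈ 88.85°
pole (s+223): 223 + j250 → |·| = √(223²+250²) = √112229 ≈ 335.01, ∠ = arctan(250/223) ≈ 48.27°
|H| = 100 · 353.55 / 83769 ≈ 0.42205
Gain = 20 log₁₀(0.42205) ≈ -7.49 dB
∠H = 45.00° − 137.12° = -92.12°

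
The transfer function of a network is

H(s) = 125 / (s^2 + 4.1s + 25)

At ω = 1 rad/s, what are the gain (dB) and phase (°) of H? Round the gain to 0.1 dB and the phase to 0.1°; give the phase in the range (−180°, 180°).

At s = jω = j1:
quadratic: (j1)² + 4.1·j1 + 25 = 24 + j4.1 → |·| ≈ 24.348, ∠ ≈ 9.69°
|H| = 125 / 24.348 ≈ 5.1339
Gain = 20 log₁₀(5.1339) ≈ 14.21 dB
∠H = 0.00° − 9.69° = -9.69°

14.2 dB, -9.7°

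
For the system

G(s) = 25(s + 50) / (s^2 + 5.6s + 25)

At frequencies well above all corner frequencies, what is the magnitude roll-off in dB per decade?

-20 dB/decade

Each pole contributes −20 dB/decade at high frequency; each zero contributes +20 dB/decade.
Net: 1 zero(s) − 2 pole(s) → -20 dB/decade.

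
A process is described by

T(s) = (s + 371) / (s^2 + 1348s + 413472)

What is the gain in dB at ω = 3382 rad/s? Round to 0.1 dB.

-70.9 dB

Substitute s = j3382:
Numerator: (j3382) + 371 = 371 + j3382
Denominator: (j3382)^2 + 1348(j3382) + 413472 = -11024452 + j4558936
|N| = √(371² + 3382²) ≈ 3402.3, ∠N ≈ 83.74°
|D| = √(11024452² + 4558936²) ≈ 1.193e+07, ∠D ≈ 157.53°
|T| = 3402.3 / 1.193e+07 ≈ 0.00028519
Gain = 20 log₁₀(0.00028519) ≈ -70.90 dB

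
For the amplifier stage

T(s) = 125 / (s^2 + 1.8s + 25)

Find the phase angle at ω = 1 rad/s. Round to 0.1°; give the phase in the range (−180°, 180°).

At s = jω = j1:
quadratic: (j1)² + 1.8·j1 + 25 = 24 + j1.8 → |·| ≈ 24.067, ∠ ≈ 4.29°
∠T = 0.00° − 4.29° = -4.29°

-4.3°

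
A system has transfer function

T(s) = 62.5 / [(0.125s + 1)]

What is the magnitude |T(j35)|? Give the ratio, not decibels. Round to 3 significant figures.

13.9

At ω = 35 rad/s:
pole (1 + j35·0.125) = 1 + j4.375 → |·| ≈ 4.4878, ∠ ≈ 77.12°
|T| = 62.5 · 1 / (4.4878) ≈ 13.927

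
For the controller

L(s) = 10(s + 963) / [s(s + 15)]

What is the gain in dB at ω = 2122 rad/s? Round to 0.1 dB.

At s = jω = j2122:
zero (s+963): 963 + j2122 → |·| = √(963²+2122²) = √5430253 ≈ 2330.3, ∠ = arctan(2122/963) ≈ 65.59°
pole (s+15): 15 + j2122 → |·| = √(15²+2122²) = √4503109 ≈ 2122.1, ∠ = arctan(2122/15) ≈ 89.59°
pole at origin: |s| = 2122, ∠ = 90.00° (in denominator)
|L| = 10 · 2330.3 / 4.5031e+06 ≈ 0.0051749
Gain = 20 log₁₀(0.0051749) ≈ -45.72 dB

-45.7 dB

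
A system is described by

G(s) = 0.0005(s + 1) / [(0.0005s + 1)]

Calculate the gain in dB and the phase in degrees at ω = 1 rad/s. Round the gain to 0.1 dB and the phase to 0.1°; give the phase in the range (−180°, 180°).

-63.0 dB, 45.0°

At ω = 1 rad/s:
zero (1 + j1·1) = 1 + j1 → |·| ≈ 1.4142, ∠ ≈ 45.00°
pole (1 + j1·0.0005) = 1 + j0.0005 → |·| ≈ 1, ∠ ≈ 0.03°
|G| = 0.0005 · 1.4142 / (1) ≈ 0.0007071
Gain = 20 log₁₀(0.0007071) ≈ -63.01 dB
∠G = (45.00°) − (0.03°) = 44.97°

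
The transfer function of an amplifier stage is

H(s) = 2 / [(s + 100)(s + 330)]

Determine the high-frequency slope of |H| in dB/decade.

-40 dB/decade

Each pole contributes −20 dB/decade at high frequency; each zero contributes +20 dB/decade.
Net: 0 zero(s) − 2 pole(s) → -40 dB/decade.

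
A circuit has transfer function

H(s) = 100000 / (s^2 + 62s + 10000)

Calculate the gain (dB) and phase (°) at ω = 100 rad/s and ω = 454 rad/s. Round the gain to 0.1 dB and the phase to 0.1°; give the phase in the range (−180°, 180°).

At s = jω = j100:
quadratic: (j100)² + 62·j100 + 10000 = 0 + j6200 → |·| ≈ 6200, ∠ ≈ 90.00°
|H| = 100000 / 6200 ≈ 16.129
Gain = 20 log₁₀(16.129) ≈ 24.15 dB
∠H = 0.00° − 90.00° = -90.00°

At s = jω = j454:
quadratic: (j454)² + 62·j454 + 10000 = -196116 + j28148 → |·| ≈ 1.9813e+05, ∠ ≈ 171.83°
|H| = 100000 / 1.9813e+05 ≈ 0.50472
Gain = 20 log₁₀(0.50472) ≈ -5.94 dB
∠H = 0.00° − 171.83° = -171.83°

ω = 100: 24.2 dB, -90.0°; ω = 454: -5.9 dB, -171.8°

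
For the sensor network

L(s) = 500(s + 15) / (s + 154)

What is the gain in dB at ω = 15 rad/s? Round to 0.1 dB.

36.7 dB

At s = jω = j15:
zero (s+15): 15 + j15 → |·| = √(15²+15²) = √450 ≈ 21.213, ∠ = arctan(15/15) ≈ 45.00°
pole (s+154): 154 + j15 → |·| = √(154²+15²) = √23941 ≈ 154.73, ∠ = arctan(15/154) ≈ 5.56°
|L| = 500 · 21.213 / 154.73 ≈ 68.548
Gain = 20 log₁₀(68.548) ≈ 36.72 dB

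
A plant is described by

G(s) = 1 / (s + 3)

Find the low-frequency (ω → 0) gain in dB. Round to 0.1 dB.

-9.5 dB

G(0) = 1 / 3 ≈ 0.33333
20 log₁₀(0.33333) ≈ -9.54 dB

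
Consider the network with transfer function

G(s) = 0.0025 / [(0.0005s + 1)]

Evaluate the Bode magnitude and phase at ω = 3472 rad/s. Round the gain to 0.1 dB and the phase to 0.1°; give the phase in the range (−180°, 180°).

At ω = 3472 rad/s:
pole (1 + j3472·0.0005) = 1 + j1.736 → |·| ≈ 2.0034, ∠ ≈ 60.06°
|G| = 0.0025 · 1 / (2.0034) ≈ 0.0012479
Gain = 20 log₁₀(0.0012479) ≈ -58.08 dB
∠G = (0°) − (60.06°) = -60.06°

-58.1 dB, -60.1°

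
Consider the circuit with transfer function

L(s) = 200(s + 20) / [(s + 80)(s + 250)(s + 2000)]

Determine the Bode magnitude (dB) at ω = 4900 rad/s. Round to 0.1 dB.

-102.3 dB

At s = jω = j4900:
zero (s+20): 20 + j4900 → |·| = √(20²+4900²) = √24010400 ≈ 4900, ∠ = arctan(4900/20) ≈ 89.77°
pole (s+80): 80 + j4900 → |·| = √(80²+4900²) = √24016400 ≈ 4900.7, ∠ = arctan(4900/80) ≈ 89.06°
pole (s+250): 250 + j4900 → |·| = √(250²+4900²) = √24072500 ≈ 4906.4, ∠ = arctan(4900/250) ≈ 87.08°
pole (s+2000): 2000 + j4900 → |·| = √(2000²+4900²) = √28010000 ≈ 5292.4, ∠ = arctan(4900/2000) ≈ 67.80°
|L| = 200 · 4900 / 1.2725e+11 ≈ 7.7014e-06
Gain = 20 log₁₀(7.7014e-06) ≈ -102.27 dB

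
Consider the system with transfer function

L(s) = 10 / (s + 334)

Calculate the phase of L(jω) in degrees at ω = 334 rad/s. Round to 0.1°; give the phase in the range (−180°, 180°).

At s = jω = j334:
pole (s+334): 334 + j334 → |·| = √(334²+334²) = √223112 ≈ 472.35, ∠ = arctan(334/334) ≈ 45.00°
∠L = 0.00° − 45.00° = -45.00°

-45.0°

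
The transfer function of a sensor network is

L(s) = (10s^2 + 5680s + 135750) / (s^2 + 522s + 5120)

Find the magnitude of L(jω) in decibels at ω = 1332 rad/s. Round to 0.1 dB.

20.1 dB

Substitute s = j1332:
Numerator: 10(j1332)^2 + 5680(j1332) + 135750 = -17606490 + j7565760
Denominator: (j1332)^2 + 522(j1332) + 5120 = -1769104 + j695304
|N| = √(17606490² + 7565760²) ≈ 1.9163e+07, ∠N ≈ 156.75°
|D| = √(1769104² + 695304²) ≈ 1.9008e+06, ∠D ≈ 158.54°
|L| = 1.9163e+07 / 1.9008e+06 ≈ 10.082
Gain = 20 log₁₀(10.082) ≈ 20.07 dB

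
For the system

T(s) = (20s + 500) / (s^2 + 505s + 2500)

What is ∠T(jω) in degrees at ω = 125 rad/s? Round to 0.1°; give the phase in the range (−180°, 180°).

-23.1°

Substitute s = j125:
Numerator: 20(j125) + 500 = 500 + j2500
Denominator: (j125)^2 + 505(j125) + 2500 = -13125 + j63125
|N| = √(500² + 2500²) ≈ 2549.5, ∠N ≈ 78.69°
|D| = √(13125² + 63125²) ≈ 64475, ∠D ≈ 101.75°
∠T = 78.69° − 101.75° = -23.06°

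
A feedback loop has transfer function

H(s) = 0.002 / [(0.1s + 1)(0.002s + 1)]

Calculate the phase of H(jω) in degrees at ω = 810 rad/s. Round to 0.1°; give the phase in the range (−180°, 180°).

At ω = 810 rad/s:
pole (1 + j810·0.1) = 1 + j81 → |·| ≈ 81.006, ∠ ≈ 89.29°
pole (1 + j810·0.002) = 1 + j1.62 → |·| ≈ 1.9038, ∠ ≈ 58.31°
∠H = (0°) − (89.29° + 58.31°) = -147.60°

-147.6°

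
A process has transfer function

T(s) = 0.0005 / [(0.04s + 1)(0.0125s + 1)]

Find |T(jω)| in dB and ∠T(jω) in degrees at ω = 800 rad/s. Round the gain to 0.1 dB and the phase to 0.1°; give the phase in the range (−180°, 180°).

At ω = 800 rad/s:
pole (1 + j800·0.04) = 1 + j32 → |·| ≈ 32.016, ∠ ≈ 88.21°
pole (1 + j800·0.0125) = 1 + j10 → |·| ≈ 10.05, ∠ ≈ 84.29°
|T| = 0.0005 · 1 / (32.016 · 10.05) ≈ 1.5539e-06
Gain = 20 log₁₀(1.5539e-06) ≈ -116.17 dB
∠T = (0°) − (88.21° + 84.29°) = -172.50°

-116.2 dB, -172.5°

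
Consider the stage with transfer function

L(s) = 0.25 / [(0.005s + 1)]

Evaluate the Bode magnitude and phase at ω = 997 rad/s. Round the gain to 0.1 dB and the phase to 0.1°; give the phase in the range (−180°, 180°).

-26.2 dB, -78.7°

At ω = 997 rad/s:
pole (1 + j997·0.005) = 1 + j4.985 → |·| ≈ 5.0843, ∠ ≈ 78.66°
|L| = 0.25 · 1 / (5.0843) ≈ 0.049171
Gain = 20 log₁₀(0.049171) ≈ -26.17 dB
∠L = (0°) − (78.66°) = -78.66°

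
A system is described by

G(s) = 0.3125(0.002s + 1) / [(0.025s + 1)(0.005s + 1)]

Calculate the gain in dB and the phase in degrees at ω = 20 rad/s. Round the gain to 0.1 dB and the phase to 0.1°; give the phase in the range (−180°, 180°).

At ω = 20 rad/s:
zero (1 + j20·0.002) = 1 + j0.04 → |·| ≈ 1.0008, ∠ ≈ 2.29°
pole (1 + j20·0.025) = 1 + j0.5 → |·| ≈ 1.118, ∠ ≈ 26.57°
pole (1 + j20·0.005) = 1 + j0.1 → |·| ≈ 1.005, ∠ ≈ 5.71°
|G| = 0.3125 · 1.0008 / (1.118 · 1.005) ≈ 0.27835
Gain = 20 log₁₀(0.27835) ≈ -11.11 dB
∠G = (2.29°) − (26.57° + 5.71°) = -29.99°

-11.1 dB, -30.0°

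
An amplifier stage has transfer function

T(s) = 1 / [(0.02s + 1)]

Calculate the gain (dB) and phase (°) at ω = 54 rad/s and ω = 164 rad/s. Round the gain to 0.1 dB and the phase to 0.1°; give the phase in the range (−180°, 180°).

ω = 54: -3.4 dB, -47.2°; ω = 164: -10.7 dB, -73.0°

At ω = 54 rad/s:
pole (1 + j54·0.02) = 1 + j1.08 → |·| ≈ 1.4719, ∠ ≈ 47.20°
|T| = 1 · 1 / (1.4719) ≈ 0.67939
Gain = 20 log₁₀(0.67939) ≈ -3.36 dB
∠T = (0°) − (47.20°) = -47.20°

At ω = 164 rad/s:
pole (1 + j164·0.02) = 1 + j3.28 → |·| ≈ 3.4291, ∠ ≈ 73.04°
|T| = 1 · 1 / (3.4291) ≈ 0.29162
Gain = 20 log₁₀(0.29162) ≈ -10.70 dB
∠T = (0°) − (73.04°) = -73.04°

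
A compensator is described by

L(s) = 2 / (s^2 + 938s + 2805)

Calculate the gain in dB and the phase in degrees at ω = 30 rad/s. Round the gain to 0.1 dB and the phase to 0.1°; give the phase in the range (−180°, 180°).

Substitute s = j30:
Numerator: 2 = 2 + j0
Denominator: (j30)^2 + 938(j30) + 2805 = 1905 + j28140
|N| = √(2² + 0²) ≈ 2, ∠N ≈ 0.00°
|D| = √(1905² + 28140²) ≈ 28204, ∠D ≈ 86.13°
|L| = 2 / 28204 ≈ 7.0912e-05
Gain = 20 log₁₀(7.0912e-05) ≈ -82.99 dB
∠L = 0.00° − 86.13° = -86.13°

-83.0 dB, -86.1°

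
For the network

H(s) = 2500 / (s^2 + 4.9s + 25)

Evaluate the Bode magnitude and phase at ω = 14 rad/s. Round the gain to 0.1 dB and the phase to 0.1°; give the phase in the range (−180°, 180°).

At s = jω = j14:
quadratic: (j14)² + 4.9·j14 + 25 = -171 + j68.6 → |·| ≈ 184.25, ∠ ≈ 158.14°
|H| = 2500 / 184.25 ≈ 13.569
Gain = 20 log₁₀(13.569) ≈ 22.65 dB
∠H = 0.00° − 158.14° = -158.14°

22.7 dB, -158.1°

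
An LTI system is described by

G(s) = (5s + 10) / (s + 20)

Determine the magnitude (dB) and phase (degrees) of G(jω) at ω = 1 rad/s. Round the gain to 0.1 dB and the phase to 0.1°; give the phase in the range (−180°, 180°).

-5.1 dB, 23.7°

Substitute s = j1:
Numerator: 5(j1) + 10 = 10 + j5
Denominator: (j1) + 20 = 20 + j1
|N| = √(10² + 5²) ≈ 11.18, ∠N ≈ 26.57°
|D| = √(20² + 1²) ≈ 20.025, ∠D ≈ 2.86°
|G| = 11.18 / 20.025 ≈ 0.5583
Gain = 20 log₁₀(0.5583) ≈ -5.06 dB
∠G = 26.57° − 2.86° = 23.71°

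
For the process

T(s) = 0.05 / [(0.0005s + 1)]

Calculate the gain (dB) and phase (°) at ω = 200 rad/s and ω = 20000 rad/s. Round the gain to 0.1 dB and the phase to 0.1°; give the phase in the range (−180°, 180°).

At ω = 200 rad/s:
pole (1 + j200·0.0005) = 1 + j0.1 → |·| ≈ 1.005, ∠ ≈ 5.71°
|T| = 0.05 · 1 / (1.005) ≈ 0.049751
Gain = 20 log₁₀(0.049751) ≈ -26.06 dB
∠T = (0°) − (5.71°) = -5.71°

At ω = 20000 rad/s:
pole (1 + j20000·0.0005) = 1 + j10 → |·| ≈ 10.05, ∠ ≈ 84.29°
|T| = 0.05 · 1 / (10.05) ≈ 0.0049751
Gain = 20 log₁₀(0.0049751) ≈ -46.06 dB
∠T = (0°) − (84.29°) = -84.29°

ω = 200: -26.1 dB, -5.7°; ω = 20000: -46.1 dB, -84.3°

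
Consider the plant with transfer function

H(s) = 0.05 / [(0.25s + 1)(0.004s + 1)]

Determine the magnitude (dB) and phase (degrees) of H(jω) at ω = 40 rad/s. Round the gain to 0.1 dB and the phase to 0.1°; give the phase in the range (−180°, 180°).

-46.2 dB, -93.4°

At ω = 40 rad/s:
pole (1 + j40·0.25) = 1 + j10 → |·| ≈ 10.05, ∠ ≈ 84.29°
pole (1 + j40·0.004) = 1 + j0.16 → |·| ≈ 1.0127, ∠ ≈ 9.09°
|H| = 0.05 · 1 / (10.05 · 1.0127) ≈ 0.0049127
Gain = 20 log₁₀(0.0049127) ≈ -46.17 dB
∠H = (0°) − (84.29° + 9.09°) = -93.38°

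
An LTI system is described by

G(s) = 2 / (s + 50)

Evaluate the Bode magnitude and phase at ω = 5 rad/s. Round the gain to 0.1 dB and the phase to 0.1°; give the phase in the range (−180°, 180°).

Substitute s = j5:
Numerator: 2 = 2 + j0
Denominator: (j5) + 50 = 50 + j5
|N| = √(2² + 0²) ≈ 2, ∠N ≈ 0.00°
|D| = √(50² + 5²) ≈ 50.249, ∠D ≈ 5.71°
|G| = 2 / 50.249 ≈ 0.039802
Gain = 20 log₁₀(0.039802) ≈ -28.00 dB
∠G = 0.00° − 5.71° = -5.71°

-28.0 dB, -5.7°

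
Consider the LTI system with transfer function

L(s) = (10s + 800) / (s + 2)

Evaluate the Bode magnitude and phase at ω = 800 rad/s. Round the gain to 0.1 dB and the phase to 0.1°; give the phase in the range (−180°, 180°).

20.0 dB, -5.6°

Substitute s = j800:
Numerator: 10(j800) + 800 = 800 + j8000
Denominator: (j800) + 2 = 2 + j800
|N| = √(800² + 8000²) ≈ 8039.9, ∠N ≈ 84.29°
|D| = √(2² + 800²) ≈ 800, ∠D ≈ 89.86°
|L| = 8039.9 / 800 ≈ 10.05
Gain = 20 log₁₀(10.05) ≈ 20.04 dB
∠L = 84.29° − 89.86° = -5.57°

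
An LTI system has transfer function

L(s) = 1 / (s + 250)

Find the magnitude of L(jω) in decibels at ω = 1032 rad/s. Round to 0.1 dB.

Substitute s = j1032:
Numerator: 1 = 1 + j0
Denominator: (j1032) + 250 = 250 + j1032
|N| = √(1² + 0²) ≈ 1, ∠N ≈ 0.00°
|D| = √(250² + 1032²) ≈ 1061.8, ∠D ≈ 76.38°
|L| = 1 / 1061.8 ≈ 0.0009418
Gain = 20 log₁₀(0.0009418) ≈ -60.52 dB

-60.5 dB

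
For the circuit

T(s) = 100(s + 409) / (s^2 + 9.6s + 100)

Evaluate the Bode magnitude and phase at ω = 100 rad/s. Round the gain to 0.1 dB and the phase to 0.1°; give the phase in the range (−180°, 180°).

12.5 dB, -160.7°

At s = jω = j100:
zero (s+409): 409 + j100 → |·| = √(409²+100²) = √177281 ≈ 421.05, ∠ = arctan(100/409) ≈ 13.74°
quadratic: (j100)² + 9.6·j100 + 100 = -9900 + j960 → |·| ≈ 9946.4, ∠ ≈ 174.46°
|T| = 100 · 421.05 / 9946.4 ≈ 4.2332
Gain = 20 log₁₀(4.2332) ≈ 12.53 dB
∠T = 13.74° − 174.46° = -160.72°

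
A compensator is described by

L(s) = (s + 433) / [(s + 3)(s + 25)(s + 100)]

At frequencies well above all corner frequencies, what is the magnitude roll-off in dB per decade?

Each pole contributes −20 dB/decade at high frequency; each zero contributes +20 dB/decade.
Net: 1 zero(s) − 3 pole(s) → -40 dB/decade.

-40 dB/decade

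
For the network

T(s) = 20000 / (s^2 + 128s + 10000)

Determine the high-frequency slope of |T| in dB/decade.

Each pole contributes −20 dB/decade at high frequency; each zero contributes +20 dB/decade.
Net: 0 zero(s) − 2 pole(s) → -40 dB/decade.

-40 dB/decade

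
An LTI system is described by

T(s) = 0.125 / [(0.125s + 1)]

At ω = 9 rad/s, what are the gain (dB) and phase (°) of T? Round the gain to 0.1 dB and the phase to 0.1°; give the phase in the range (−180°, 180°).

-21.6 dB, -48.4°

At ω = 9 rad/s:
pole (1 + j9·0.125) = 1 + j1.125 → |·| ≈ 1.5052, ∠ ≈ 48.37°
|T| = 0.125 · 1 / (1.5052) ≈ 0.083045
Gain = 20 log₁₀(0.083045) ≈ -21.61 dB
∠T = (0°) − (48.37°) = -48.37°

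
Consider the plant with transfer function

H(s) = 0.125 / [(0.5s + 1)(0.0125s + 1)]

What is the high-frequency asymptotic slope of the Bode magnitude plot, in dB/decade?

-40 dB/decade

Each pole contributes −20 dB/decade at high frequency; each zero contributes +20 dB/decade.
Net: 0 zero(s) − 2 pole(s) → -40 dB/decade.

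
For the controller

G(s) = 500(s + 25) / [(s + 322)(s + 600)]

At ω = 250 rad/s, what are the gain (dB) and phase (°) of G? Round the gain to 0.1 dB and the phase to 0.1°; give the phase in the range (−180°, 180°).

At s = jω = j250:
zero (s+25): 25 + j250 → |·| = √(25²+250²) = √63125 ≈ 251.25, ∠ = arctan(250/25) ≈ 84.29°
pole (s+322): 322 + j250 → |·| = √(322²+250²) = √166184 ≈ 407.66, ∠ = arctan(250/322) ≈ 37.83°
pole (s+600): 600 + j250 → |·| = √(600²+250²) = √422500 ≈ 650, ∠ = arctan(250/600) ≈ 22.62°
|G| = 500 · 251.25 / 2.6498e+05 ≈ 0.47409
Gain = 20 log₁₀(0.47409) ≈ -6.48 dB
∠G = 84.29° − 60.45° = 23.84°

-6.5 dB, 23.8°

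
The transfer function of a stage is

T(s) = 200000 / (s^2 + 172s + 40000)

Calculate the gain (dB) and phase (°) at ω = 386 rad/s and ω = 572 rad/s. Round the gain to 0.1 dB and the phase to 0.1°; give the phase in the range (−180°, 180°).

At s = jω = j386:
quadratic: (j386)² + 172·j386 + 40000 = -108996 + j66392 → |·| ≈ 1.2762e+05, ∠ ≈ 148.65°
|T| = 200000 / 1.2762e+05 ≈ 1.5672
Gain = 20 log₁₀(1.5672) ≈ 3.90 dB
∠T = 0.00° − 148.65° = -148.65°

At s = jω = j572:
quadratic: (j572)² + 172·j572 + 40000 = -287184 + j98384 → |·| ≈ 3.0357e+05, ∠ ≈ 161.09°
|T| = 200000 / 3.0357e+05 ≈ 0.65883
Gain = 20 log₁₀(0.65883) ≈ -3.62 dB
∠T = 0.00° − 161.09° = -161.09°

ω = 386: 3.9 dB, -148.7°; ω = 572: -3.6 dB, -161.1°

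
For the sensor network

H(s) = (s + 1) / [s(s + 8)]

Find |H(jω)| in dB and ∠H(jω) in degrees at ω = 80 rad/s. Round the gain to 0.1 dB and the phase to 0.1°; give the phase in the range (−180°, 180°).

-38.1 dB, -85.0°

At s = jω = j80:
zero (s+1): 1 + j80 → |·| = √(1²+80²) = √6401 ≈ 80.006, ∠ = arctan(80/1) ≈ 89.28°
pole (s+8): 8 + j80 → |·| = √(8²+80²) = √6464 ≈ 80.399, ∠ = arctan(80/8) ≈ 84.29°
pole at origin: |s| = 80, ∠ = 90.00° (in denominator)
|H| = 1 · 80.006 / 6431.9 ≈ 0.012439
Gain = 20 log₁₀(0.012439) ≈ -38.10 dB
∠H = 89.28° − 174.29° = -85.01°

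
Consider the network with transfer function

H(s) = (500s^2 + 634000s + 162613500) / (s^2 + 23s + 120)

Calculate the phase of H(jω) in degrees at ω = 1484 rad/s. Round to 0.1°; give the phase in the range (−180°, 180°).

Substitute s = j1484:
Numerator: 500(j1484)^2 + 634000(j1484) + 162613500 = -938514500 + j940856000
Denominator: (j1484)^2 + 23(j1484) + 120 = -2202136 + j34132
|N| = √(938514500² + 940856000²) ≈ 1.3289e+09, ∠N ≈ 134.93°
|D| = √(2202136² + 34132²) ≈ 2.2024e+06, ∠D ≈ 179.11°
∠H = 134.93° − 179.11° = -44.18°

-44.2°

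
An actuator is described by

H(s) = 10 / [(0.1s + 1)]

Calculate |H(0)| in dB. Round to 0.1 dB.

20.0 dB

H(0) = 10 · 1 / 1 = 10
20 log₁₀(10) ≈ 20.00 dB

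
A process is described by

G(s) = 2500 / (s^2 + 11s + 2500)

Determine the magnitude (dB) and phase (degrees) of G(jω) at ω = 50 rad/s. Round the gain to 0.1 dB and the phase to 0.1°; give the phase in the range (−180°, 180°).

13.2 dB, -90.0°

At s = jω = j50:
quadratic: (j50)² + 11·j50 + 2500 = 0 + j550 → |·| ≈ 550, ∠ ≈ 90.00°
|G| = 2500 / 550 ≈ 4.5455
Gain = 20 log₁₀(4.5455) ≈ 13.15 dB
∠G = 0.00° − 90.00° = -90.00°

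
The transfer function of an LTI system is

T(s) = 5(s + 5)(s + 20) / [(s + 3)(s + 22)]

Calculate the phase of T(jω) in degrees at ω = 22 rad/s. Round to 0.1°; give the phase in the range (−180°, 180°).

At s = jω = j22:
zero (s+5): 5 + j22 → |·| = √(5²+22²) = √509 ≈ 22.561, ∠ = arctan(22/5) ≈ 77.20°
zero (s+20): 20 + j22 → |·| = √(20²+22²) = √884 ≈ 29.732, ∠ = arctan(22/20) ≈ 47.73°
pole (s+3): 3 + j22 → |·| = √(3²+22²) = √493 ≈ 22.204, ∠ = arctan(22/3) ≈ 82.23°
pole (s+22): 22 + j22 → |·| = √(22²+22²) = √968 ≈ 31.113, ∠ = arctan(22/22) ≈ 45.00°
∠T = 124.93° − 127.23° = -2.30°

-2.3°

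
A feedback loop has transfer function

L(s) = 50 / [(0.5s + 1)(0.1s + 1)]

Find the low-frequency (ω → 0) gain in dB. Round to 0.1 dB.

L(0) = 50 · 1 / 1 = 50
20 log₁₀(50) ≈ 33.98 dB

34.0 dB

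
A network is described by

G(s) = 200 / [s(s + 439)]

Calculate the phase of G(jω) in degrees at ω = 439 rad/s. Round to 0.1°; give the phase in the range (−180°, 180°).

-135.0°

At s = jω = j439:
pole (s+439): 439 + j439 → |·| = √(439²+439²) = √385442 ≈ 620.84, ∠ = arctan(439/439) ≈ 45.00°
pole at origin: |s| = 439, ∠ = 90.00° (in denominator)
∠G = 0.00° − 135.00° = -135.00°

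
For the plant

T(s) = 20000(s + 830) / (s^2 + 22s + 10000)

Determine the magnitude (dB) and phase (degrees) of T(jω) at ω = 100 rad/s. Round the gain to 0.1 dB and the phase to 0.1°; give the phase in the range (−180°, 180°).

77.6 dB, -83.1°

At s = jω = j100:
zero (s+830): 830 + j100 → |·| = √(830²+100²) = √698900 ≈ 836, ∠ = arctan(100/830) ≈ 6.87°
quadratic: (j100)² + 22·j100 + 10000 = 0 + j2200 → |·| ≈ 2200, ∠ ≈ 90.00°
|T| = 20000 · 836 / 2200 ≈ 7600
Gain = 20 log₁₀(7600) ≈ 77.62 dB
∠T = 6.87° − 90.00° = -83.13°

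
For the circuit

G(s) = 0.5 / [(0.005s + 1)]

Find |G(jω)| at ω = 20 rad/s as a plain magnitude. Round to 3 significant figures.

At ω = 20 rad/s:
pole (1 + j20·0.005) = 1 + j0.1 → |·| ≈ 1.005, ∠ ≈ 5.71°
|G| = 0.5 · 1 / (1.005) ≈ 0.49751

0.498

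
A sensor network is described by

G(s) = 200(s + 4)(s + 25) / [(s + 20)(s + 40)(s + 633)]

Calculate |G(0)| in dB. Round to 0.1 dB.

-28.1 dB

G(0) = 200·4·25 / (20·40·633) ≈ 0.039494
20 log₁₀(0.039494) ≈ -28.07 dB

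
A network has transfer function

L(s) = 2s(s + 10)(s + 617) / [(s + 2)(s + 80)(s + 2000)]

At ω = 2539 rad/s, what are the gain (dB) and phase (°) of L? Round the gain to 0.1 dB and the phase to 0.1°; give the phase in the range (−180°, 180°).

4.2 dB, 26.2°

At s = jω = j2539:
zero (s+10): 10 + j2539 → |·| = √(10²+2539²) = √6446621 ≈ 2539, ∠ = arctan(2539/10) ≈ 89.77°
zero (s+617): 617 + j2539 → |·| = √(617²+2539²) = √6827210 ≈ 2612.9, ∠ = arctan(2539/617) ≈ 76.34°
zero at origin: s = j2539 → |·| = 2539, ∠ = 90.00°
pole (s+2): 2 + j2539 → |·| = √(2²+2539²) = √6446525 ≈ 2539, ∠ = arctan(2539/2) ≈ 89.95°
pole (s+80): 80 + j2539 → |·| = √(80²+2539²) = √6452921 ≈ 2540.3, ∠ = arctan(2539/80) ≈ 88.20°
pole (s+2000): 2000 + j2539 → |·| = √(2000²+2539²) = √10446521 ≈ 3232.1, ∠ = arctan(2539/2000) ≈ 51.77°
|L| = 2 · 1.6844e+10 / 2.0846e+10 ≈ 1.616
Gain = 20 log₁₀(1.616) ≈ 4.17 dB
∠L = 256.11° − 229.92° = 26.19°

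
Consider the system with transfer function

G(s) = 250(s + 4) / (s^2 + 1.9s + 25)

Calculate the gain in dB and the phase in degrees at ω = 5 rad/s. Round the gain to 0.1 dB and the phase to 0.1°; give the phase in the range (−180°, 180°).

44.5 dB, -38.7°

At s = jω = j5:
zero (s+4): 4 + j5 → |·| = √(4²+5²) = √41 ≈ 6.4031, ∠ = arctan(5/4) ≈ 51.34°
quadratic: (j5)² + 1.9·j5 + 25 = 0 + j9.5 → |·| ≈ 9.5, ∠ ≈ 90.00°
|G| = 250 · 6.4031 / 9.5 ≈ 168.5
Gain = 20 log₁₀(168.5) ≈ 44.53 dB
∠G = 51.34° − 90.00° = -38.66°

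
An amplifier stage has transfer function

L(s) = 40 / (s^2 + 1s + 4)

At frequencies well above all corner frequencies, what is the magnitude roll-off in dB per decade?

Each pole contributes −20 dB/decade at high frequency; each zero contributes +20 dB/decade.
Net: 0 zero(s) − 2 pole(s) → -40 dB/decade.

-40 dB/decade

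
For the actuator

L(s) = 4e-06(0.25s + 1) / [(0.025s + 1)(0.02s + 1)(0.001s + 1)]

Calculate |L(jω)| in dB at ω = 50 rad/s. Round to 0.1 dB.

-93.1 dB

At ω = 50 rad/s:
zero (1 + j50·0.25) = 1 + j12.5 → |·| ≈ 12.54, ∠ ≈ 85.43°
pole (1 + j50·0.025) = 1 + j1.25 → |·| ≈ 1.6008, ∠ ≈ 51.34°
pole (1 + j50·0.02) = 1 + j1 → |·| ≈ 1.4142, ∠ ≈ 45.00°
pole (1 + j50·0.001) = 1 + j0.05 → |·| ≈ 1.0012, ∠ ≈ 2.86°
|L| = 4e-06 · 12.54 / (1.6008 · 1.4142 · 1.0012) ≈ 2.213e-05
Gain = 20 log₁₀(2.213e-05) ≈ -93.10 dB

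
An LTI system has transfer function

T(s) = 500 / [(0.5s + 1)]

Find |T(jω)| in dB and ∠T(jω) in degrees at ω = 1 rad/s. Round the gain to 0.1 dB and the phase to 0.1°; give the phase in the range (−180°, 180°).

At ω = 1 rad/s:
pole (1 + j1·0.5) = 1 + j0.5 → |·| ≈ 1.118, ∠ ≈ 26.57°
|T| = 500 · 1 / (1.118) ≈ 447.23
Gain = 20 log₁₀(447.23) ≈ 53.01 dB
∠T = (0°) − (26.57°) = -26.57°

53.0 dB, -26.6°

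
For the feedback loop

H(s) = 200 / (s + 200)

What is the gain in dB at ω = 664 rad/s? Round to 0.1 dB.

-10.8 dB

At s = jω = j664:
pole (s+200): 200 + j664 → |·| = √(200²+664²) = √480896 ≈ 693.47, ∠ = arctan(664/200) ≈ 73.24°
|H| = 200 / 693.47 ≈ 0.2884
Gain = 20 log₁₀(0.2884) ≈ -10.80 dB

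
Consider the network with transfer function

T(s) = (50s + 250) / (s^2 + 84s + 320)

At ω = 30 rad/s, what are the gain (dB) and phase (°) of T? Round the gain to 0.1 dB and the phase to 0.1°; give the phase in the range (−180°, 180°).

Substitute s = j30:
Numerator: 50(j30) + 250 = 250 + j1500
Denominator: (j30)^2 + 84(j30) + 320 = -580 + j2520
|N| = √(250² + 1500²) ≈ 1520.7, ∠N ≈ 80.54°
|D| = √(580² + 2520²) ≈ 2585.9, ∠D ≈ 102.96°
|T| = 1520.7 / 2585.9 ≈ 0.58807
Gain = 20 log₁₀(0.58807) ≈ -4.61 dB
∠T = 80.54° − 102.96° = -22.42°

-4.6 dB, -22.4°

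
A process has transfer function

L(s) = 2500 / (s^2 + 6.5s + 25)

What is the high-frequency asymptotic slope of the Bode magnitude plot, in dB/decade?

Each pole contributes −20 dB/decade at high frequency; each zero contributes +20 dB/decade.
Net: 0 zero(s) − 2 pole(s) → -40 dB/decade.

-40 dB/decade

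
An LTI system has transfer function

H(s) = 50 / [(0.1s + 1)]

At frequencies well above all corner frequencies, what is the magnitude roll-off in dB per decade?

Each pole contributes −20 dB/decade at high frequency; each zero contributes +20 dB/decade.
Net: 0 zero(s) − 1 pole(s) → -20 dB/decade.

-20 dB/decade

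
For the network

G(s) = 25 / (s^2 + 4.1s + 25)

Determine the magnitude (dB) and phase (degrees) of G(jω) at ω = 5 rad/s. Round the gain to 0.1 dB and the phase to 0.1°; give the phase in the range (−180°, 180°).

1.7 dB, -90.0°

At s = jω = j5:
quadratic: (j5)² + 4.1·j5 + 25 = 0 + j20.5 → |·| ≈ 20.5, ∠ ≈ 90.00°
|G| = 25 / 20.5 ≈ 1.2195
Gain = 20 log₁₀(1.2195) ≈ 1.72 dB
∠G = 0.00° − 90.00° = -90.00°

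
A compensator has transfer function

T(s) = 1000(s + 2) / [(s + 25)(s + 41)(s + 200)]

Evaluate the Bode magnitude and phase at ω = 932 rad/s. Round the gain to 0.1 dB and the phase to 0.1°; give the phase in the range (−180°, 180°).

At s = jω = j932:
zero (s+2): 2 + j932 → |·| = √(2²+932²) = √868628 ≈ 932, ∠ = arctan(932/2) ≈ 89.88°
pole (s+25): 25 + j932 → |·| = √(25²+932²) = √869249 ≈ 932.34, ∠ = arctan(932/25) ≈ 88.46°
pole (s+41): 41 + j932 → |·| = √(41²+932²) = √870305 ≈ 932.9, ∠ = arctan(932/41) ≈ 87.48°
pole (s+200): 200 + j932 → |·| = √(200²+932²) = √908624 ≈ 953.22, ∠ = arctan(932/200) ≈ 77.89°
|T| = 1000 · 932 / 8.2909e+08 ≈ 0.0011241
Gain = 20 log₁₀(0.0011241) ≈ -58.98 dB
∠T = 89.88° − 253.83° = -163.95°

-59.0 dB, -164.0°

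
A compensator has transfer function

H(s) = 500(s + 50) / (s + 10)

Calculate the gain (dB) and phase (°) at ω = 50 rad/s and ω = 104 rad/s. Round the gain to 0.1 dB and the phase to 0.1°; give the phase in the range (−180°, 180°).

ω = 50: 56.8 dB, -33.7°; ω = 104: 54.8 dB, -20.2°

At s = jω = j50:
zero (s+50): 50 + j50 → |·| = √(50²+50²) = √5000 ≈ 70.711, ∠ = arctan(50/50) ≈ 45.00°
pole (s+10): 10 + j50 → |·| = √(10²+50²) = √2600 ≈ 50.99, ∠ = arctan(50/10) ≈ 78.69°
|H| = 500 · 70.711 / 50.99 ≈ 693.38
Gain = 20 log₁₀(693.38) ≈ 56.82 dB
∠H = 45.00° − 78.69° = -33.69°

At s = jω = j104:
zero (s+50): 50 + j104 → |·| = √(50²+104²) = √13316 ≈ 115.39, ∠ = arctan(104/50) ≈ 64.32°
pole (s+10): 10 + j104 → |·| = √(10²+104²) = √10916 ≈ 104.48, ∠ = arctan(104/10) ≈ 84.51°
|H| = 500 · 115.39 / 104.48 ≈ 552.21
Gain = 20 log₁₀(552.21) ≈ 54.84 dB
∠H = 64.32° − 84.51° = -20.19°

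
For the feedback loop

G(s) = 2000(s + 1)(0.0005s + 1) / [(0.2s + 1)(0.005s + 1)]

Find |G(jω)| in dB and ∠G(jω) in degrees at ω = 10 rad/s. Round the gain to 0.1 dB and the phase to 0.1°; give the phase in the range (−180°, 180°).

At ω = 10 rad/s:
zero (1 + j10·1) = 1 + j10 → |·| ≈ 10.05, ∠ ≈ 84.29°
zero (1 + j10·0.0005) = 1 + j0.005 → |·| ≈ 1, ∠ ≈ 0.29°
pole (1 + j10·0.2) = 1 + j2 → |·| ≈ 2.2361, ∠ ≈ 63.43°
pole (1 + j10·0.005) = 1 + j0.05 → |·| ≈ 1.0012, ∠ ≈ 2.86°
|G| = 2000 · 10.05 · 1 / (2.2361 · 1.0012) ≈ 8978.1
Gain = 20 log₁₀(8978.1) ≈ 79.06 dB
∠G = (84.29° + 0.29°) − (63.43° + 2.86°) = 18.29°

79.1 dB, 18.3°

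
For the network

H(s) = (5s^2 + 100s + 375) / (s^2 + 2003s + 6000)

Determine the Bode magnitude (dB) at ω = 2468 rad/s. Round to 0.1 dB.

Substitute s = j2468:
Numerator: 5(j2468)^2 + 100(j2468) + 375 = -30454745 + j246800
Denominator: (j2468)^2 + 2003(j2468) + 6000 = -6085024 + j4943404
|N| = √(30454745² + 246800²) ≈ 3.0456e+07, ∠N ≈ 179.54°
|D| = √(6085024² + 4943404²) ≈ 7.8399e+06, ∠D ≈ 140.91°
|H| = 3.0456e+07 / 7.8399e+06 ≈ 3.8847
Gain = 20 log₁₀(3.8847) ≈ 11.79 dB

11.8 dB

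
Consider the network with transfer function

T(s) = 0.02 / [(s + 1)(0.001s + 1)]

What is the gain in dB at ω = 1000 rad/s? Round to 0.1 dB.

At ω = 1000 rad/s:
pole (1 + j1000·1) = 1 + j1000 → |·| ≈ 1000, ∠ ≈ 89.94°
pole (1 + j1000·0.001) = 1 + j1 → |·| ≈ 1.4142, ∠ ≈ 45.00°
|T| = 0.02 · 1 / (1000 · 1.4142) ≈ 1.4142e-05
Gain = 20 log₁₀(1.4142e-05) ≈ -96.99 dB

-97.0 dB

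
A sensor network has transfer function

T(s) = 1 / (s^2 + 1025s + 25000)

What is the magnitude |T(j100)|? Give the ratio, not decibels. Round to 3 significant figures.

9.65e-06

Substitute s = j100:
Numerator: 1 = 1 + j0
Denominator: (j100)^2 + 1025(j100) + 25000 = 15000 + j102500
|N| = √(1² + 0²) ≈ 1, ∠N ≈ 0.00°
|D| = √(15000² + 102500²) ≈ 1.0359e+05, ∠D ≈ 81.67°
|T| = 1 / 1.0359e+05 ≈ 9.6534e-06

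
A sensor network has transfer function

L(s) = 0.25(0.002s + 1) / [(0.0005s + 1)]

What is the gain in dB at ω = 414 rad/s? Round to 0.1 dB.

-10.0 dB

At ω = 414 rad/s:
zero (1 + j414·0.002) = 1 + j0.828 → |·| ≈ 1.2983, ∠ ≈ 39.62°
pole (1 + j414·0.0005) = 1 + j0.207 → |·| ≈ 1.0212, ∠ ≈ 11.70°
|L| = 0.25 · 1.2983 / (1.0212) ≈ 0.31784
Gain = 20 log₁₀(0.31784) ≈ -9.96 dB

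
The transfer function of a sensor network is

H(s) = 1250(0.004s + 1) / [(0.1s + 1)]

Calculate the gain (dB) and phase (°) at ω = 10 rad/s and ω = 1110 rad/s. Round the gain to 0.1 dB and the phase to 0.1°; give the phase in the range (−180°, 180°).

ω = 10: 58.9 dB, -42.7°; ω = 1110: 34.2 dB, -12.2°

At ω = 10 rad/s:
zero (1 + j10·0.004) = 1 + j0.04 → |·| ≈ 1.0008, ∠ ≈ 2.29°
pole (1 + j10·0.1) = 1 + j1 → |·| ≈ 1.4142, ∠ ≈ 45.00°
|H| = 1250 · 1.0008 / (1.4142) ≈ 884.6
Gain = 20 log₁₀(884.6) ≈ 58.93 dB
∠H = (2.29°) − (45.00°) = -42.71°

At ω = 1110 rad/s:
zero (1 + j1110·0.004) = 1 + j4.44 → |·| ≈ 4.5512, ∠ ≈ 77.31°
pole (1 + j1110·0.1) = 1 + j111 → |·| ≈ 111, ∠ ≈ 89.48°
|H| = 1250 · 4.5512 / (111) ≈ 51.252
Gain = 20 log₁₀(51.252) ≈ 34.19 dB
∠H = (77.31°) − (89.48°) = -12.17°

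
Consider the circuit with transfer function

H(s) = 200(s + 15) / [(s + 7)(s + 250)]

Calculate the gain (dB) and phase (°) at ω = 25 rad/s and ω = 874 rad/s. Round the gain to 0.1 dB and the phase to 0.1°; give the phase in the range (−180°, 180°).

At s = jω = j25:
zero (s+15): 15 + j25 → |·| = √(15²+25²) = √850 ≈ 29.155, ∠ = arctan(25/15) ≈ 59.04°
pole (s+7): 7 + j25 → |·| = √(7²+25²) = √674 ≈ 25.962, ∠ = arctan(25/7) ≈ 74.36°
pole (s+250): 250 + j25 → |·| = √(250²+25²) = √63125 ≈ 251.25, ∠ = arctan(25/250) ≈ 5.71°
|H| = 200 · 29.155 / 6523 ≈ 0.89391
Gain = 20 log₁₀(0.89391) ≈ -0.97 dB
∠H = 59.04° − 80.07° = -21.03°

At s = jω = j874:
zero (s+15): 15 + j874 → |·| = √(15²+874²) = √764101 ≈ 874.13, ∠ = arctan(874/15) ≈ 89.02°
pole (s+7): 7 + j874 → |·| = √(7²+874²) = √763925 ≈ 874.03, ∠ = arctan(874/7) ≈ 89.54°
pole (s+250): 250 + j874 → |·| = √(250²+874²) = √826376 ≈ 909.05, ∠ = arctan(874/250) ≈ 74.04°
|H| = 200 · 874.13 / 7.9454e+05 ≈ 0.22003
Gain = 20 log₁₀(0.22003) ≈ -13.15 dB
∠H = 89.02° − 163.58° = -74.56°

ω = 25: -1.0 dB, -21.0°; ω = 874: -13.2 dB, -74.6°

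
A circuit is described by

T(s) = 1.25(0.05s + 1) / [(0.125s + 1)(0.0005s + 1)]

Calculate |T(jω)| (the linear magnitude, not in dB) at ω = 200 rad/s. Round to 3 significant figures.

At ω = 200 rad/s:
zero (1 + j200·0.05) = 1 + j10 → |·| ≈ 10.05, ∠ ≈ 84.29°
pole (1 + j200·0.125) = 1 + j25 → |·| ≈ 25.02, ∠ ≈ 87.71°
pole (1 + j200·0.0005) = 1 + j0.1 → |·| ≈ 1.005, ∠ ≈ 5.71°
|T| = 1.25 · 10.05 / (25.02 · 1.005) ≈ 0.4996

0.500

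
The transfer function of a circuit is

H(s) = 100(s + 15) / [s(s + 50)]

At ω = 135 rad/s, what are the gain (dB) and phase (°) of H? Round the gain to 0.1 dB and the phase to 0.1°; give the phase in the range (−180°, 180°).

At s = jω = j135:
zero (s+15): 15 + j135 → |·| = √(15²+135²) = √18450 ≈ 135.83, ∠ = arctan(135/15) ≈ 83.66°
pole (s+50): 50 + j135 → |·| = √(50²+135²) = √20725 ≈ 143.96, ∠ = arctan(135/50) ≈ 69.68°
pole at origin: |s| = 135, ∠ = 90.00° (in denominator)
|H| = 100 · 135.83 / 19435 ≈ 0.69889
Gain = 20 log₁₀(0.69889) ≈ -3.11 dB
∠H = 83.66° − 159.68° = -76.02°

-3.1 dB, -76.0°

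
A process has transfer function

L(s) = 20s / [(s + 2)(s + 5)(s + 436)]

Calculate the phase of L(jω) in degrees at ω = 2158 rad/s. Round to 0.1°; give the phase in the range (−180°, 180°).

At s = jω = j2158:
zero at origin: s = j2158 → |·| = 2158, ∠ = 90.00°
pole (s+2): 2 + j2158 → |·| = √(2²+2158²) = √4656968 ≈ 2158, ∠ = arctan(2158/2) ≈ 89.95°
pole (s+5): 5 + j2158 → |·| = √(5²+2158²) = √4656989 ≈ 2158, ∠ = arctan(2158/5) ≈ 89.87°
pole (s+436): 436 + j2158 → |·| = √(436²+2158²) = √4847060 ≈ 2201.6, ∠ = arctan(2158/436) ≈ 78.58°
∠L = 90.00° − 258.40° = -168.40°

-168.4°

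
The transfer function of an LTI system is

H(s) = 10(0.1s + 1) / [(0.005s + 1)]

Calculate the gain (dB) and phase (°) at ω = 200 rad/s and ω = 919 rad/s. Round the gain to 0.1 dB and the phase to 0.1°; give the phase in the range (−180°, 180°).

ω = 200: 43.0 dB, 42.1°; ω = 919: 45.8 dB, 11.7°

At ω = 200 rad/s:
zero (1 + j200·0.1) = 1 + j20 → |·| ≈ 20.025, ∠ ≈ 87.14°
pole (1 + j200·0.005) = 1 + j1 → |·| ≈ 1.4142, ∠ ≈ 45.00°
|H| = 10 · 20.025 / (1.4142) ≈ 141.6
Gain = 20 log₁₀(141.6) ≈ 43.02 dB
∠H = (87.14°) − (45.00°) = 42.14°

At ω = 919 rad/s:
zero (1 + j919·0.1) = 1 + j91.9 → |·| ≈ 91.905, ∠ ≈ 89.38°
pole (1 + j919·0.005) = 1 + j4.595 → |·| ≈ 4.7026, ∠ ≈ 77.72°
|H| = 10 · 91.905 / (4.7026) ≈ 195.43
Gain = 20 log₁₀(195.43) ≈ 45.82 dB
∠H = (89.38°) − (77.72°) = 11.66°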